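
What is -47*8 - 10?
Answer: -386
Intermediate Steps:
-47*8 - 10 = -376 - 10 = -386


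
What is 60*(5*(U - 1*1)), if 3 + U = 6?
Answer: 600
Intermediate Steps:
U = 3 (U = -3 + 6 = 3)
60*(5*(U - 1*1)) = 60*(5*(3 - 1*1)) = 60*(5*(3 - 1)) = 60*(5*2) = 60*10 = 600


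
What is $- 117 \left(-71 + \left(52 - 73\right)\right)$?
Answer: $10764$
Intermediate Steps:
$- 117 \left(-71 + \left(52 - 73\right)\right) = - 117 \left(-71 - 21\right) = \left(-117\right) \left(-92\right) = 10764$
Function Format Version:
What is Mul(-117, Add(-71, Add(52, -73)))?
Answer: 10764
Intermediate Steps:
Mul(-117, Add(-71, Add(52, -73))) = Mul(-117, Add(-71, -21)) = Mul(-117, -92) = 10764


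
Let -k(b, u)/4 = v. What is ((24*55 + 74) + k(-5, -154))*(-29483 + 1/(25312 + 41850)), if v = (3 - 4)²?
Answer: -1376195385275/33581 ≈ -4.0981e+7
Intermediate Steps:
v = 1 (v = (-1)² = 1)
k(b, u) = -4 (k(b, u) = -4*1 = -4)
((24*55 + 74) + k(-5, -154))*(-29483 + 1/(25312 + 41850)) = ((24*55 + 74) - 4)*(-29483 + 1/(25312 + 41850)) = ((1320 + 74) - 4)*(-29483 + 1/67162) = (1394 - 4)*(-29483 + 1/67162) = 1390*(-1980137245/67162) = -1376195385275/33581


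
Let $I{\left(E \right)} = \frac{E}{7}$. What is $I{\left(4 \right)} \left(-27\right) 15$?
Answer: $- \frac{1620}{7} \approx -231.43$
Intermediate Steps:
$I{\left(E \right)} = \frac{E}{7}$ ($I{\left(E \right)} = E \frac{1}{7} = \frac{E}{7}$)
$I{\left(4 \right)} \left(-27\right) 15 = \frac{1}{7} \cdot 4 \left(-27\right) 15 = \frac{4}{7} \left(-27\right) 15 = \left(- \frac{108}{7}\right) 15 = - \frac{1620}{7}$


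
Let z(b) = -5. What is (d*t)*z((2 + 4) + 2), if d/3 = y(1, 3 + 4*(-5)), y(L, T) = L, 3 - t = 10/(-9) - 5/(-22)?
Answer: -3845/66 ≈ -58.258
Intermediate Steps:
t = 769/198 (t = 3 - (10/(-9) - 5/(-22)) = 3 - (10*(-⅑) - 5*(-1/22)) = 3 - (-10/9 + 5/22) = 3 - 1*(-175/198) = 3 + 175/198 = 769/198 ≈ 3.8838)
d = 3 (d = 3*1 = 3)
(d*t)*z((2 + 4) + 2) = (3*(769/198))*(-5) = (769/66)*(-5) = -3845/66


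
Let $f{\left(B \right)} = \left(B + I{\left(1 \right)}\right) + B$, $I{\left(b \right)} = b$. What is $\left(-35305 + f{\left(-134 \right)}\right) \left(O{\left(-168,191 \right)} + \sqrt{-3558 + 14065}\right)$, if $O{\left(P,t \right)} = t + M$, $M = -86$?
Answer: $-3735060 - 35572 \sqrt{10507} \approx -7.3813 \cdot 10^{6}$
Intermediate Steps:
$O{\left(P,t \right)} = -86 + t$ ($O{\left(P,t \right)} = t - 86 = -86 + t$)
$f{\left(B \right)} = 1 + 2 B$ ($f{\left(B \right)} = \left(B + 1\right) + B = \left(1 + B\right) + B = 1 + 2 B$)
$\left(-35305 + f{\left(-134 \right)}\right) \left(O{\left(-168,191 \right)} + \sqrt{-3558 + 14065}\right) = \left(-35305 + \left(1 + 2 \left(-134\right)\right)\right) \left(\left(-86 + 191\right) + \sqrt{-3558 + 14065}\right) = \left(-35305 + \left(1 - 268\right)\right) \left(105 + \sqrt{10507}\right) = \left(-35305 - 267\right) \left(105 + \sqrt{10507}\right) = - 35572 \left(105 + \sqrt{10507}\right) = -3735060 - 35572 \sqrt{10507}$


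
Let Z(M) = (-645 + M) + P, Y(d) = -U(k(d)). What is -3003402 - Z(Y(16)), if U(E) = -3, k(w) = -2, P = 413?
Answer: -3003173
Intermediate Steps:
Y(d) = 3 (Y(d) = -1*(-3) = 3)
Z(M) = -232 + M (Z(M) = (-645 + M) + 413 = -232 + M)
-3003402 - Z(Y(16)) = -3003402 - (-232 + 3) = -3003402 - 1*(-229) = -3003402 + 229 = -3003173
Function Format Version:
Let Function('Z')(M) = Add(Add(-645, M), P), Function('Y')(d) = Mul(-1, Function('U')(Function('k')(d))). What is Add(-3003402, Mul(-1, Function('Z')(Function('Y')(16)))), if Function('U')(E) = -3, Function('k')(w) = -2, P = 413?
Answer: -3003173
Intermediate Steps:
Function('Y')(d) = 3 (Function('Y')(d) = Mul(-1, -3) = 3)
Function('Z')(M) = Add(-232, M) (Function('Z')(M) = Add(Add(-645, M), 413) = Add(-232, M))
Add(-3003402, Mul(-1, Function('Z')(Function('Y')(16)))) = Add(-3003402, Mul(-1, Add(-232, 3))) = Add(-3003402, Mul(-1, -229)) = Add(-3003402, 229) = -3003173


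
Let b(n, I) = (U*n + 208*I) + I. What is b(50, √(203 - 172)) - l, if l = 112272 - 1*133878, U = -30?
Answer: 20106 + 209*√31 ≈ 21270.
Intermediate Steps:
b(n, I) = -30*n + 209*I (b(n, I) = (-30*n + 208*I) + I = -30*n + 209*I)
l = -21606 (l = 112272 - 133878 = -21606)
b(50, √(203 - 172)) - l = (-30*50 + 209*√(203 - 172)) - 1*(-21606) = (-1500 + 209*√31) + 21606 = 20106 + 209*√31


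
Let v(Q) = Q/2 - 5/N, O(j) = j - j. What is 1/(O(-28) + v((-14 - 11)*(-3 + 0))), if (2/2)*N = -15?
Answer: 6/227 ≈ 0.026432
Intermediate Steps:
N = -15
O(j) = 0
v(Q) = ⅓ + Q/2 (v(Q) = Q/2 - 5/(-15) = Q*(½) - 5*(-1/15) = Q/2 + ⅓ = ⅓ + Q/2)
1/(O(-28) + v((-14 - 11)*(-3 + 0))) = 1/(0 + (⅓ + ((-14 - 11)*(-3 + 0))/2)) = 1/(0 + (⅓ + (-25*(-3))/2)) = 1/(0 + (⅓ + (½)*75)) = 1/(0 + (⅓ + 75/2)) = 1/(0 + 227/6) = 1/(227/6) = 6/227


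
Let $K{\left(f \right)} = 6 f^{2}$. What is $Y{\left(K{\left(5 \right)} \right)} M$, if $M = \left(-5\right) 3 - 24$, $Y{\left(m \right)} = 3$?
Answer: $-117$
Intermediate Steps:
$M = -39$ ($M = -15 - 24 = -39$)
$Y{\left(K{\left(5 \right)} \right)} M = 3 \left(-39\right) = -117$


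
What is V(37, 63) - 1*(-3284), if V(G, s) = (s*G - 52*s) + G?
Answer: 2376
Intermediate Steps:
V(G, s) = G - 52*s + G*s (V(G, s) = (G*s - 52*s) + G = (-52*s + G*s) + G = G - 52*s + G*s)
V(37, 63) - 1*(-3284) = (37 - 52*63 + 37*63) - 1*(-3284) = (37 - 3276 + 2331) + 3284 = -908 + 3284 = 2376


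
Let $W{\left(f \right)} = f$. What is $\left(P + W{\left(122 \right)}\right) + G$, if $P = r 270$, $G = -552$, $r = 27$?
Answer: $6860$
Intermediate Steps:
$P = 7290$ ($P = 27 \cdot 270 = 7290$)
$\left(P + W{\left(122 \right)}\right) + G = \left(7290 + 122\right) - 552 = 7412 - 552 = 6860$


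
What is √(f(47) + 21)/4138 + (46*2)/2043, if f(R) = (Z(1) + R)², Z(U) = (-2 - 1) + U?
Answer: 92/2043 + √2046/4138 ≈ 0.055963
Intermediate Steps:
Z(U) = -3 + U
f(R) = (-2 + R)² (f(R) = ((-3 + 1) + R)² = (-2 + R)²)
√(f(47) + 21)/4138 + (46*2)/2043 = √((-2 + 47)² + 21)/4138 + (46*2)/2043 = √(45² + 21)*(1/4138) + 92*(1/2043) = √(2025 + 21)*(1/4138) + 92/2043 = √2046*(1/4138) + 92/2043 = √2046/4138 + 92/2043 = 92/2043 + √2046/4138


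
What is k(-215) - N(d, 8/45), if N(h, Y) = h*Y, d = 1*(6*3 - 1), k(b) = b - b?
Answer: -136/45 ≈ -3.0222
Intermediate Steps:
k(b) = 0
d = 17 (d = 1*(18 - 1) = 1*17 = 17)
N(h, Y) = Y*h
k(-215) - N(d, 8/45) = 0 - 8/45*17 = 0 - 8*(1/45)*17 = 0 - 8*17/45 = 0 - 1*136/45 = 0 - 136/45 = -136/45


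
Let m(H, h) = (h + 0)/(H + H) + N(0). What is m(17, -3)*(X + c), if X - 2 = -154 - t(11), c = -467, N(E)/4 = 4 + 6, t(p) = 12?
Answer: -856267/34 ≈ -25184.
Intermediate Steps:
N(E) = 40 (N(E) = 4*(4 + 6) = 4*10 = 40)
m(H, h) = 40 + h/(2*H) (m(H, h) = (h + 0)/(H + H) + 40 = h/((2*H)) + 40 = h*(1/(2*H)) + 40 = h/(2*H) + 40 = 40 + h/(2*H))
X = -164 (X = 2 + (-154 - 1*12) = 2 + (-154 - 12) = 2 - 166 = -164)
m(17, -3)*(X + c) = (40 + (½)*(-3)/17)*(-164 - 467) = (40 + (½)*(-3)*(1/17))*(-631) = (40 - 3/34)*(-631) = (1357/34)*(-631) = -856267/34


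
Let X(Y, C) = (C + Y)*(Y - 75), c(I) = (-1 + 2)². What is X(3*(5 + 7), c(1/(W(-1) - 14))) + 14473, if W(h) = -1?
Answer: 13030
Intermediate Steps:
c(I) = 1 (c(I) = 1² = 1)
X(Y, C) = (-75 + Y)*(C + Y) (X(Y, C) = (C + Y)*(-75 + Y) = (-75 + Y)*(C + Y))
X(3*(5 + 7), c(1/(W(-1) - 14))) + 14473 = ((3*(5 + 7))² - 75*1 - 225*(5 + 7) + 1*(3*(5 + 7))) + 14473 = ((3*12)² - 75 - 225*12 + 1*(3*12)) + 14473 = (36² - 75 - 75*36 + 1*36) + 14473 = (1296 - 75 - 2700 + 36) + 14473 = -1443 + 14473 = 13030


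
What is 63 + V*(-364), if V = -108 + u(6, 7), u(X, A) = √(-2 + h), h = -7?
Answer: 39375 - 1092*I ≈ 39375.0 - 1092.0*I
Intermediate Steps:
u(X, A) = 3*I (u(X, A) = √(-2 - 7) = √(-9) = 3*I)
V = -108 + 3*I ≈ -108.0 + 3.0*I
63 + V*(-364) = 63 + (-108 + 3*I)*(-364) = 63 + (39312 - 1092*I) = 39375 - 1092*I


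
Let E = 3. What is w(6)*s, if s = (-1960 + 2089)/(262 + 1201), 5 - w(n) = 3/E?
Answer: 516/1463 ≈ 0.35270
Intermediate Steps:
w(n) = 4 (w(n) = 5 - 3/3 = 5 - 1*1 = 5 - 1 = 4)
s = 129/1463 ≈ 0.088175
w(6)*s = 4*(129/1463) = 516/1463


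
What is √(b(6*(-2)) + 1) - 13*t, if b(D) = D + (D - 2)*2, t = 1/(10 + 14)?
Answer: -13/24 + I*√39 ≈ -0.54167 + 6.245*I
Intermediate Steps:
t = 1/24 ≈ 0.041667
b(D) = -4 + 3*D (b(D) = D + (-2 + D)*2 = D + (-4 + 2*D) = -4 + 3*D)
√(b(6*(-2)) + 1) - 13*t = √((-4 + 3*(6*(-2))) + 1) - 13*1/24 = √((-4 + 3*(-12)) + 1) - 13/24 = √((-4 - 36) + 1) - 13/24 = √(-40 + 1) - 13/24 = √(-39) - 13/24 = I*√39 - 13/24 = -13/24 + I*√39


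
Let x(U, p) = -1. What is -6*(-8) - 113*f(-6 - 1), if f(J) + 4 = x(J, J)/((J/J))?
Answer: 613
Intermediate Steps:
f(J) = -5 (f(J) = -4 - 1/(J/J) = -4 - 1/1 = -4 - 1*1 = -4 - 1 = -5)
-6*(-8) - 113*f(-6 - 1) = -6*(-8) - 113*(-5) = 48 + 565 = 613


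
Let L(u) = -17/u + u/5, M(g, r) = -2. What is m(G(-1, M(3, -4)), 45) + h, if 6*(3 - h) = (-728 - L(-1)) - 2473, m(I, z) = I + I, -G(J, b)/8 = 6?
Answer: 4433/10 ≈ 443.30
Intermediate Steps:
G(J, b) = -48 (G(J, b) = -8*6 = -48)
m(I, z) = 2*I
L(u) = -17/u + u/5 (L(u) = -17/u + u*(⅕) = -17/u + u/5)
h = 5393/10 (h = 3 - ((-728 - (-17/(-1) + (⅕)*(-1))) - 2473)/6 = 3 - ((-728 - (-17*(-1) - ⅕)) - 2473)/6 = 3 - ((-728 - (17 - ⅕)) - 2473)/6 = 3 - ((-728 - 1*84/5) - 2473)/6 = 3 - ((-728 - 84/5) - 2473)/6 = 3 - (-3724/5 - 2473)/6 = 3 - ⅙*(-16089/5) = 3 + 5363/10 = 5393/10 ≈ 539.30)
m(G(-1, M(3, -4)), 45) + h = 2*(-48) + 5393/10 = -96 + 5393/10 = 4433/10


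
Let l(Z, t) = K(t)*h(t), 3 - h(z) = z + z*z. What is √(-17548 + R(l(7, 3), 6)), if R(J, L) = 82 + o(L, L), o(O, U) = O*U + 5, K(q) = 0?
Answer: 5*I*√697 ≈ 132.0*I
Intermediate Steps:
h(z) = 3 - z - z² (h(z) = 3 - (z + z*z) = 3 - (z + z²) = 3 + (-z - z²) = 3 - z - z²)
o(O, U) = 5 + O*U
l(Z, t) = 0 (l(Z, t) = 0*(3 - t - t²) = 0)
R(J, L) = 87 + L² (R(J, L) = 82 + (5 + L*L) = 82 + (5 + L²) = 87 + L²)
√(-17548 + R(l(7, 3), 6)) = √(-17548 + (87 + 6²)) = √(-17548 + (87 + 36)) = √(-17548 + 123) = √(-17425) = 5*I*√697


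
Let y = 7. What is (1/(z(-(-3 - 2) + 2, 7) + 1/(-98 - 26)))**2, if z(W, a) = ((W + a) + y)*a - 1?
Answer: 15376/327718609 ≈ 4.6918e-5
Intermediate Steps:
z(W, a) = -1 + a*(7 + W + a) (z(W, a) = ((W + a) + 7)*a - 1 = (7 + W + a)*a - 1 = a*(7 + W + a) - 1 = -1 + a*(7 + W + a))
(1/(z(-(-3 - 2) + 2, 7) + 1/(-98 - 26)))**2 = (1/((-1 + 7**2 + 7*7 + (-(-3 - 2) + 2)*7) + 1/(-98 - 26)))**2 = (1/((-1 + 49 + 49 + (-1*(-5) + 2)*7) + 1/(-124)))**2 = (1/((-1 + 49 + 49 + (5 + 2)*7) - 1/124))**2 = (1/((-1 + 49 + 49 + 7*7) - 1/124))**2 = (1/((-1 + 49 + 49 + 49) - 1/124))**2 = (1/(146 - 1/124))**2 = (1/(18103/124))**2 = (124/18103)**2 = 15376/327718609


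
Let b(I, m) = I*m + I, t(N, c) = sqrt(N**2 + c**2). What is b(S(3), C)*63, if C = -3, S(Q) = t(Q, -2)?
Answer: -126*sqrt(13) ≈ -454.30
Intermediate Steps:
S(Q) = sqrt(4 + Q**2) (S(Q) = sqrt(Q**2 + (-2)**2) = sqrt(Q**2 + 4) = sqrt(4 + Q**2))
b(I, m) = I + I*m
b(S(3), C)*63 = (sqrt(4 + 3**2)*(1 - 3))*63 = (sqrt(4 + 9)*(-2))*63 = (sqrt(13)*(-2))*63 = -2*sqrt(13)*63 = -126*sqrt(13)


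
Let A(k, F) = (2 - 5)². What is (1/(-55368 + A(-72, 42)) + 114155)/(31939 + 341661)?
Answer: 1579876661/5170530600 ≈ 0.30555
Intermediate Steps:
A(k, F) = 9 (A(k, F) = (-3)² = 9)
(1/(-55368 + A(-72, 42)) + 114155)/(31939 + 341661) = (1/(-55368 + 9) + 114155)/(31939 + 341661) = (1/(-55359) + 114155)/373600 = (-1/55359 + 114155)*(1/373600) = (6319506644/55359)*(1/373600) = 1579876661/5170530600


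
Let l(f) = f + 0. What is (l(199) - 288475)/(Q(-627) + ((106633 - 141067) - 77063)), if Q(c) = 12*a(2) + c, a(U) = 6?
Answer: 72069/28013 ≈ 2.5727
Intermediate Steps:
l(f) = f
Q(c) = 72 + c (Q(c) = 12*6 + c = 72 + c)
(l(199) - 288475)/(Q(-627) + ((106633 - 141067) - 77063)) = (199 - 288475)/((72 - 627) + ((106633 - 141067) - 77063)) = -288276/(-555 + (-34434 - 77063)) = -288276/(-555 - 111497) = -288276/(-112052) = -288276*(-1/112052) = 72069/28013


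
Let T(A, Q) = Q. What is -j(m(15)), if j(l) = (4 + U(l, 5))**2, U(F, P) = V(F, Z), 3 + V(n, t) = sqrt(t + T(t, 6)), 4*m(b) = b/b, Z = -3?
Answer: -4 - 2*sqrt(3) ≈ -7.4641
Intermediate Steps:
m(b) = 1/4 (m(b) = (b/b)/4 = (1/4)*1 = 1/4)
V(n, t) = -3 + sqrt(6 + t) (V(n, t) = -3 + sqrt(t + 6) = -3 + sqrt(6 + t))
U(F, P) = -3 + sqrt(3) (U(F, P) = -3 + sqrt(6 - 3) = -3 + sqrt(3))
j(l) = (1 + sqrt(3))**2 (j(l) = (4 + (-3 + sqrt(3)))**2 = (1 + sqrt(3))**2)
-j(m(15)) = -(4 + 2*sqrt(3)) = -4 - 2*sqrt(3)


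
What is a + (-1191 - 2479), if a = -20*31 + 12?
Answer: -4278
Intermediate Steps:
a = -608 (a = -620 + 12 = -608)
a + (-1191 - 2479) = -608 + (-1191 - 2479) = -608 - 3670 = -4278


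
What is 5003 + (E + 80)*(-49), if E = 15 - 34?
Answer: 2014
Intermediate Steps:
E = -19
5003 + (E + 80)*(-49) = 5003 + (-19 + 80)*(-49) = 5003 + 61*(-49) = 5003 - 2989 = 2014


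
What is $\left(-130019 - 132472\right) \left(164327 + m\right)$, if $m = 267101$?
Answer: $-113245967148$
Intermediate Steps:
$\left(-130019 - 132472\right) \left(164327 + m\right) = \left(-130019 - 132472\right) \left(164327 + 267101\right) = \left(-262491\right) 431428 = -113245967148$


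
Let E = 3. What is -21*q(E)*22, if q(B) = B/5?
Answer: -1386/5 ≈ -277.20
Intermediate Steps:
q(B) = B/5 (q(B) = B*(⅕) = B/5)
-21*q(E)*22 = -21*3/5*22 = -21*⅗*22 = -63/5*22 = -1386/5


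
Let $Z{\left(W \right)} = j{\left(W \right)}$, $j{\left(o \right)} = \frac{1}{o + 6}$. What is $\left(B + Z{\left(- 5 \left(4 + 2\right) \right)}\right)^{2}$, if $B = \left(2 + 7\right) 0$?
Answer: $\frac{1}{576} \approx 0.0017361$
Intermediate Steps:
$j{\left(o \right)} = \frac{1}{6 + o}$
$Z{\left(W \right)} = \frac{1}{6 + W}$
$B = 0$ ($B = 9 \cdot 0 = 0$)
$\left(B + Z{\left(- 5 \left(4 + 2\right) \right)}\right)^{2} = \left(0 + \frac{1}{6 - 5 \left(4 + 2\right)}\right)^{2} = \left(0 + \frac{1}{6 - 30}\right)^{2} = \left(0 + \frac{1}{-24}\right)^{2} = \left(0 - \frac{1}{24}\right)^{2} = \left(- \frac{1}{24}\right)^{2} = \frac{1}{576}$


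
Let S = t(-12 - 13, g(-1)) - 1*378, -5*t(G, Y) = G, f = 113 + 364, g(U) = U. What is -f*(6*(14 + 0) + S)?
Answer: 137853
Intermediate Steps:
f = 477
t(G, Y) = -G/5
S = -373 (S = -(-12 - 13)/5 - 1*378 = -⅕*(-25) - 378 = 5 - 378 = -373)
-f*(6*(14 + 0) + S) = -477*(6*(14 + 0) - 373) = -477*(6*14 - 373) = -477*(84 - 373) = -477*(-289) = -1*(-137853) = 137853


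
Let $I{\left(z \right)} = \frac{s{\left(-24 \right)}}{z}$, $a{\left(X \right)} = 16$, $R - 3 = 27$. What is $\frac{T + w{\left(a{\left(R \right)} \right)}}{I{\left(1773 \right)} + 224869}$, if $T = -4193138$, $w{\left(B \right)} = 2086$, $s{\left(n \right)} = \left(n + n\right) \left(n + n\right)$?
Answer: $- \frac{825637244}{44299449} \approx -18.638$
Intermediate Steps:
$R = 30$ ($R = 3 + 27 = 30$)
$s{\left(n \right)} = 4 n^{2}$ ($s{\left(n \right)} = 2 n 2 n = 4 n^{2}$)
$I{\left(z \right)} = \frac{2304}{z}$ ($I{\left(z \right)} = \frac{4 \left(-24\right)^{2}}{z} = \frac{4 \cdot 576}{z} = \frac{2304}{z}$)
$\frac{T + w{\left(a{\left(R \right)} \right)}}{I{\left(1773 \right)} + 224869} = \frac{-4193138 + 2086}{\frac{2304}{1773} + 224869} = - \frac{4191052}{2304 \cdot \frac{1}{1773} + 224869} = - \frac{4191052}{\frac{256}{197} + 224869} = - \frac{4191052}{\frac{44299449}{197}} = \left(-4191052\right) \frac{197}{44299449} = - \frac{825637244}{44299449}$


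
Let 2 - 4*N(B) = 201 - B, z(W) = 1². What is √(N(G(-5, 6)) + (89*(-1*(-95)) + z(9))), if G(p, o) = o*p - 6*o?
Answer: √33559/2 ≈ 91.596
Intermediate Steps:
G(p, o) = -6*o + o*p
z(W) = 1
N(B) = -199/4 + B/4 (N(B) = ½ - (201 - B)/4 = ½ + (-201/4 + B/4) = -199/4 + B/4)
√(N(G(-5, 6)) + (89*(-1*(-95)) + z(9))) = √((-199/4 + (6*(-6 - 5))/4) + (89*(-1*(-95)) + 1)) = √((-199/4 + (6*(-11))/4) + (89*95 + 1)) = √((-199/4 + (¼)*(-66)) + (8455 + 1)) = √((-199/4 - 33/2) + 8456) = √(-265/4 + 8456) = √(33559/4) = √33559/2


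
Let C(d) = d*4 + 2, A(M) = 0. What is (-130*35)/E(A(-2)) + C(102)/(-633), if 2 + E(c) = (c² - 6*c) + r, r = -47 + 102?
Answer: -2901880/33549 ≈ -86.497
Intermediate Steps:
r = 55
E(c) = 53 + c² - 6*c (E(c) = -2 + ((c² - 6*c) + 55) = -2 + (55 + c² - 6*c) = 53 + c² - 6*c)
C(d) = 2 + 4*d (C(d) = 4*d + 2 = 2 + 4*d)
(-130*35)/E(A(-2)) + C(102)/(-633) = (-130*35)/(53 + 0² - 6*0) + (2 + 4*102)/(-633) = -4550/(53 + 0 + 0) + (2 + 408)*(-1/633) = -4550/53 + 410*(-1/633) = -4550*1/53 - 410/633 = -4550/53 - 410/633 = -2901880/33549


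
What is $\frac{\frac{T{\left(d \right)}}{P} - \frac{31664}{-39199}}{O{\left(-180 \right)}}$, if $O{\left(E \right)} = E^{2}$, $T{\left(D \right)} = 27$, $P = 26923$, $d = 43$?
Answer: $\frac{170709649}{6838698306960} \approx 2.4962 \cdot 10^{-5}$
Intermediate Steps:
$\frac{\frac{T{\left(d \right)}}{P} - \frac{31664}{-39199}}{O{\left(-180 \right)}} = \frac{\frac{27}{26923} - \frac{31664}{-39199}}{\left(-180\right)^{2}} = \frac{27 \cdot \frac{1}{26923} - - \frac{31664}{39199}}{32400} = \left(\frac{27}{26923} + \frac{31664}{39199}\right) \frac{1}{32400} = \frac{853548245}{1055354677} \cdot \frac{1}{32400} = \frac{170709649}{6838698306960}$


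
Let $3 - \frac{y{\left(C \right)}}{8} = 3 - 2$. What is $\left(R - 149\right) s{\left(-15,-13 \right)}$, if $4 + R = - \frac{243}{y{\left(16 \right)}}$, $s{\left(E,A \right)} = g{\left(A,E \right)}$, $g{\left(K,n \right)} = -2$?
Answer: $\frac{2691}{8} \approx 336.38$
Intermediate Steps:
$s{\left(E,A \right)} = -2$
$y{\left(C \right)} = 16$ ($y{\left(C \right)} = 24 - 8 \left(3 - 2\right) = 24 - 8 = 16$)
$R = - \frac{307}{16}$ ($R = -4 - \frac{243}{16} = - \frac{307}{16} \approx -19.188$)
$\left(R - 149\right) s{\left(-15,-13 \right)} = \left(- \frac{307}{16} - 149\right) \left(-2\right) = \left(- \frac{2691}{16}\right) \left(-2\right) = \frac{2691}{8}$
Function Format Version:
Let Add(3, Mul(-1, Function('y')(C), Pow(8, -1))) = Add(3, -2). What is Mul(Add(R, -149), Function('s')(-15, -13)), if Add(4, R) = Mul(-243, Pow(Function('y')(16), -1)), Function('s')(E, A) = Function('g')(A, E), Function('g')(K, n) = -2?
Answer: Rational(2691, 8) ≈ 336.38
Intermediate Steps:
Function('s')(E, A) = -2
Function('y')(C) = 16 (Function('y')(C) = Add(24, Mul(-8, Add(3, -2))) = Add(24, Mul(-8, 1)) = Add(24, -8) = 16)
R = Rational(-307, 16) (R = Add(-4, Mul(-243, Pow(16, -1))) = Add(-4, Mul(-243, Rational(1, 16))) = Add(-4, Rational(-243, 16)) = Rational(-307, 16) ≈ -19.188)
Mul(Add(R, -149), Function('s')(-15, -13)) = Mul(Add(Rational(-307, 16), -149), -2) = Mul(Rational(-2691, 16), -2) = Rational(2691, 8)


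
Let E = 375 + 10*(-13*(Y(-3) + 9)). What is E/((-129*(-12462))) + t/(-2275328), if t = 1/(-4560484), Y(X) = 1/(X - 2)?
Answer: -3989801522146345/8340698242771918848 ≈ -0.00047835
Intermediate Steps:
Y(X) = 1/(-2 + X)
t = -1/4560484 ≈ -2.1928e-7
E = -769 (E = 375 + 10*(-13*(1/(-2 - 3) + 9)) = 375 + 10*(-13*(1/(-5) + 9)) = 375 + 10*(-13*(-⅕ + 9)) = 375 + 10*(-13*44/5) = 375 + 10*(-572/5) = 375 - 1144 = -769)
E/((-129*(-12462))) + t/(-2275328) = -769/((-129*(-12462))) - 1/4560484/(-2275328) = -769/1607598 - 1/4560484*(-1/2275328) = -769*1/1607598 + 1/10376596938752 = -769/1607598 + 1/10376596938752 = -3989801522146345/8340698242771918848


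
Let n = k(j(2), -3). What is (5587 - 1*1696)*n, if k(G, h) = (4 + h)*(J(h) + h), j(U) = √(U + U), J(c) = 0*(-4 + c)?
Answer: -11673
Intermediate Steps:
J(c) = 0
j(U) = √2*√U (j(U) = √(2*U) = √2*√U)
k(G, h) = h*(4 + h) (k(G, h) = (4 + h)*(0 + h) = (4 + h)*h = h*(4 + h))
n = -3 (n = -3*(4 - 3) = -3*1 = -3)
(5587 - 1*1696)*n = (5587 - 1*1696)*(-3) = (5587 - 1696)*(-3) = 3891*(-3) = -11673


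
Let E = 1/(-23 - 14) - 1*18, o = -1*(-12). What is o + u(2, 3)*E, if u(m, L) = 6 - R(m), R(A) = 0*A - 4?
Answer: -6226/37 ≈ -168.27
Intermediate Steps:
R(A) = -4 (R(A) = 0 - 4 = -4)
u(m, L) = 10 (u(m, L) = 6 - 1*(-4) = 6 + 4 = 10)
o = 12
E = -667/37 (E = 1/(-37) - 18 = -1/37 - 18 = -667/37 ≈ -18.027)
o + u(2, 3)*E = 12 + 10*(-667/37) = 12 - 6670/37 = -6226/37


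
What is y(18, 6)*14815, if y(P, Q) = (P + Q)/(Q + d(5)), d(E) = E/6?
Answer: 2133360/41 ≈ 52033.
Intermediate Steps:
d(E) = E/6 (d(E) = E*(1/6) = E/6)
y(P, Q) = (P + Q)/(5/6 + Q) (y(P, Q) = (P + Q)/(Q + (1/6)*5) = (P + Q)/(Q + 5/6) = (P + Q)/(5/6 + Q))
y(18, 6)*14815 = (6*(18 + 6)/(5 + 6*6))*14815 = (6*24/(5 + 36))*14815 = (6*24/41)*14815 = (6*(1/41)*24)*14815 = (144/41)*14815 = 2133360/41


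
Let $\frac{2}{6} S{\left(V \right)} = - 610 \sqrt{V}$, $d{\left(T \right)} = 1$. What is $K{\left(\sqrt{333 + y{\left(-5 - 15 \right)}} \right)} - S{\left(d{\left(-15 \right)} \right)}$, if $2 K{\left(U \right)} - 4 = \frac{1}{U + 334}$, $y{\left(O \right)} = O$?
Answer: $\frac{203797343}{111243} - \frac{\sqrt{313}}{222486} \approx 1832.0$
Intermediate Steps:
$S{\left(V \right)} = - 1830 \sqrt{V}$ ($S{\left(V \right)} = 3 \left(- 610 \sqrt{V}\right) = - 1830 \sqrt{V}$)
$K{\left(U \right)} = 2 + \frac{1}{2 \left(334 + U\right)}$ ($K{\left(U \right)} = 2 + \frac{1}{2 \left(U + 334\right)} = 2 + \frac{1}{2 \left(334 + U\right)}$)
$K{\left(\sqrt{333 + y{\left(-5 - 15 \right)}} \right)} - S{\left(d{\left(-15 \right)} \right)} = \frac{1337 + 4 \sqrt{333 - 20}}{2 \left(334 + \sqrt{333 - 20}\right)} - - 1830 \sqrt{1} = \frac{1337 + 4 \sqrt{333 - 20}}{2 \left(334 + \sqrt{333 - 20}\right)} - \left(-1830\right) 1 = \frac{1337 + 4 \sqrt{333 - 20}}{2 \left(334 + \sqrt{333 - 20}\right)} - -1830 = \frac{1337 + 4 \sqrt{313}}{2 \left(334 + \sqrt{313}\right)} + 1830 = 1830 + \frac{1337 + 4 \sqrt{313}}{2 \left(334 + \sqrt{313}\right)}$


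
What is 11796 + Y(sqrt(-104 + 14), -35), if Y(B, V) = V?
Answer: 11761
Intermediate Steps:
11796 + Y(sqrt(-104 + 14), -35) = 11796 - 35 = 11761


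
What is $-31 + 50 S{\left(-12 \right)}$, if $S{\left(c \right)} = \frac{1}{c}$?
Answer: $- \frac{211}{6} \approx -35.167$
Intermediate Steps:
$-31 + 50 S{\left(-12 \right)} = -31 + \frac{50}{-12} = -31 + 50 \left(- \frac{1}{12}\right) = -31 - \frac{25}{6} = - \frac{211}{6}$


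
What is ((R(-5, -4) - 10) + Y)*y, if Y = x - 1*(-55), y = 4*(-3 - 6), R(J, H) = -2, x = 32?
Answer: -2700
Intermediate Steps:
y = -36 (y = 4*(-9) = -36)
Y = 87 (Y = 32 - 1*(-55) = 32 + 55 = 87)
((R(-5, -4) - 10) + Y)*y = ((-2 - 10) + 87)*(-36) = (-12 + 87)*(-36) = 75*(-36) = -2700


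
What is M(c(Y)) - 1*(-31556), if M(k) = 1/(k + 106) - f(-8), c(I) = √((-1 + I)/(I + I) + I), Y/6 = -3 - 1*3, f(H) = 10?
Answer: 25601069294/811547 - 6*I*√5110/811547 ≈ 31546.0 - 0.0005285*I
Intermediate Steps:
Y = -36 (Y = 6*(-3 - 1*3) = 6*(-3 - 3) = 6*(-6) = -36)
c(I) = √(I + (-1 + I)/(2*I)) (c(I) = √((-1 + I)/((2*I)) + I) = √((-1 + I)*(1/(2*I)) + I) = √((-1 + I)/(2*I) + I) = √(I + (-1 + I)/(2*I)))
M(k) = -10 + 1/(106 + k) (M(k) = 1/(k + 106) - 1*10 = 1/(106 + k) - 10 = -10 + 1/(106 + k))
M(c(Y)) - 1*(-31556) = (-1059 - 5*√(2 - 2/(-36) + 4*(-36)))/(106 + √(2 - 2/(-36) + 4*(-36))/2) - 1*(-31556) = (-1059 - 5*√(2 - 2*(-1/36) - 144))/(106 + √(2 - 2*(-1/36) - 144)/2) + 31556 = (-1059 - 5*√(2 + 1/18 - 144))/(106 + √(2 + 1/18 - 144)/2) + 31556 = (-1059 - 5*√(-2555/18))/(106 + √(-2555/18)/2) + 31556 = (-1059 - 5*I*√5110/6)/(106 + (I*√5110/6)/2) + 31556 = (-1059 - 5*I*√5110/6)/(106 + I*√5110/12) + 31556 = 31556 + (-1059 - 5*I*√5110/6)/(106 + I*√5110/12)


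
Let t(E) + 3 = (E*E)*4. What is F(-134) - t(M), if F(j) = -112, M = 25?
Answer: -2609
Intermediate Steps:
t(E) = -3 + 4*E² (t(E) = -3 + (E*E)*4 = -3 + E²*4 = -3 + 4*E²)
F(-134) - t(M) = -112 - (-3 + 4*25²) = -112 - (-3 + 4*625) = -112 - (-3 + 2500) = -112 - 1*2497 = -112 - 2497 = -2609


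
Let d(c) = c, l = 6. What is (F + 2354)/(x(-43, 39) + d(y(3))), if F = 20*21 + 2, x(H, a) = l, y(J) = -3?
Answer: 2776/3 ≈ 925.33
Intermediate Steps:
x(H, a) = 6
F = 422 (F = 420 + 2 = 422)
(F + 2354)/(x(-43, 39) + d(y(3))) = (422 + 2354)/(6 - 3) = 2776/3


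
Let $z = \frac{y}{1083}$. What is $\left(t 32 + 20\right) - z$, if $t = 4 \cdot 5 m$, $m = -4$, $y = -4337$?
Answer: $- \frac{2746483}{1083} \approx -2536.0$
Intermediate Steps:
$t = -80$ ($t = 4 \cdot 5 \left(-4\right) = 20 \left(-4\right) = -80$)
$z = - \frac{4337}{1083} \approx -4.0046$
$\left(t 32 + 20\right) - z = \left(\left(-80\right) 32 + 20\right) - - \frac{4337}{1083} = \left(-2560 + 20\right) + \frac{4337}{1083} = -2540 + \frac{4337}{1083} = - \frac{2746483}{1083}$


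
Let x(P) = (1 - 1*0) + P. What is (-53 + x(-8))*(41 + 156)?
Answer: -11820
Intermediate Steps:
x(P) = 1 + P (x(P) = (1 + 0) + P = 1 + P)
(-53 + x(-8))*(41 + 156) = (-53 + (1 - 8))*(41 + 156) = (-53 - 7)*197 = -60*197 = -11820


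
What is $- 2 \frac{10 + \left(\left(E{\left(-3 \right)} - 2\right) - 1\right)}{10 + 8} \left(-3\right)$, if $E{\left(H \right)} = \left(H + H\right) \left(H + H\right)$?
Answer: $\frac{43}{3} \approx 14.333$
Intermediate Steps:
$E{\left(H \right)} = 4 H^{2}$ ($E{\left(H \right)} = 2 H 2 H = 4 H^{2}$)
$- 2 \frac{10 + \left(\left(E{\left(-3 \right)} - 2\right) - 1\right)}{10 + 8} \left(-3\right) = - 2 \frac{10 - \left(3 - 36\right)}{10 + 8} \left(-3\right) = - 2 \frac{10 + \left(\left(4 \cdot 9 - 2\right) - 1\right)}{18} \left(-3\right) = - 2 \left(10 + \left(\left(36 - 2\right) - 1\right)\right) \frac{1}{18} \left(-3\right) = - 2 \left(10 + \left(34 - 1\right)\right) \frac{1}{18} \left(-3\right) = - 2 \left(10 + 33\right) \frac{1}{18} \left(-3\right) = - 2 \cdot 43 \cdot \frac{1}{18} \left(-3\right) = \left(-2\right) \frac{43}{18} \left(-3\right) = \left(- \frac{43}{9}\right) \left(-3\right) = \frac{43}{3}$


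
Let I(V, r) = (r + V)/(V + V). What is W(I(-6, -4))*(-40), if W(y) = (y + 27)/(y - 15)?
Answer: 1336/17 ≈ 78.588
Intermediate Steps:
I(V, r) = (V + r)/(2*V) (I(V, r) = (V + r)/((2*V)) = (V + r)*(1/(2*V)) = (V + r)/(2*V))
W(y) = (27 + y)/(-15 + y)
W(I(-6, -4))*(-40) = ((27 + (½)*(-6 - 4)/(-6))/(-15 + (½)*(-6 - 4)/(-6)))*(-40) = ((27 + (½)*(-⅙)*(-10))/(-15 + (½)*(-⅙)*(-10)))*(-40) = ((27 + ⅚)/(-15 + ⅚))*(-40) = ((167/6)/(-85/6))*(-40) = -6/85*167/6*(-40) = -167/85*(-40) = 1336/17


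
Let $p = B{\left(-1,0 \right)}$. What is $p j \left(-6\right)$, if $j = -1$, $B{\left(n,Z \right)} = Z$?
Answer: $0$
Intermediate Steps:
$p = 0$
$p j \left(-6\right) = 0 \left(-1\right) \left(-6\right) = 0 \left(-6\right) = 0$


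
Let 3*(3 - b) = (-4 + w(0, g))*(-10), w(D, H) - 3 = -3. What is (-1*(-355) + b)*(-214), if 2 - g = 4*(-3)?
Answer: -221276/3 ≈ -73759.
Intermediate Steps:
g = 14 (g = 2 - 4*(-3) = 2 - 1*(-12) = 2 + 12 = 14)
w(D, H) = 0 (w(D, H) = 3 - 3 = 0)
b = -31/3 (b = 3 - (-4 + 0)*(-10)/3 = 3 - (-4)*(-10)/3 = 3 - 1/3*40 = 3 - 40/3 = -31/3 ≈ -10.333)
(-1*(-355) + b)*(-214) = (-1*(-355) - 31/3)*(-214) = (355 - 31/3)*(-214) = (1034/3)*(-214) = -221276/3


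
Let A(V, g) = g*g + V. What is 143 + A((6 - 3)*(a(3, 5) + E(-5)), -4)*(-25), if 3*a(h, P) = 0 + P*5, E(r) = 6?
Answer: -1332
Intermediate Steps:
a(h, P) = 5*P/3 (a(h, P) = (0 + P*5)/3 = (0 + 5*P)/3 = (5*P)/3 = 5*P/3)
A(V, g) = V + g² (A(V, g) = g² + V = V + g²)
143 + A((6 - 3)*(a(3, 5) + E(-5)), -4)*(-25) = 143 + ((6 - 3)*((5/3)*5 + 6) + (-4)²)*(-25) = 143 + (3*(25/3 + 6) + 16)*(-25) = 143 + (3*(43/3) + 16)*(-25) = 143 + (43 + 16)*(-25) = 143 + 59*(-25) = 143 - 1475 = -1332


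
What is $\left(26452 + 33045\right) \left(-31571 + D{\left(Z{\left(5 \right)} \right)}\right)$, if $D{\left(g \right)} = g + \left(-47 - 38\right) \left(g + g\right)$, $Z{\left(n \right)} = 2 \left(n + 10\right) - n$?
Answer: $-2129754612$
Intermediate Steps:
$Z{\left(n \right)} = 20 + n$ ($Z{\left(n \right)} = 2 \left(10 + n\right) - n = \left(20 + 2 n\right) - n = 20 + n$)
$D{\left(g \right)} = - 169 g$ ($D{\left(g \right)} = g - 85 \cdot 2 g = g - 170 g = - 169 g$)
$\left(26452 + 33045\right) \left(-31571 + D{\left(Z{\left(5 \right)} \right)}\right) = \left(26452 + 33045\right) \left(-31571 - 169 \left(20 + 5\right)\right) = 59497 \left(-31571 - 4225\right) = 59497 \left(-35796\right) = -2129754612$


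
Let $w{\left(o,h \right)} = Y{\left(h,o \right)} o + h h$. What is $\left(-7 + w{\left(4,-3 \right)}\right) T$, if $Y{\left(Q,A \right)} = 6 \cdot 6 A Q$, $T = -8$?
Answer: $13808$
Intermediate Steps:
$Y{\left(Q,A \right)} = 36 A Q$
$w{\left(o,h \right)} = h^{2} + 36 h o^{2}$ ($w{\left(o,h \right)} = 36 o h o + h h = 36 h o o + h^{2} = 36 h o^{2} + h^{2} = h^{2} + 36 h o^{2}$)
$\left(-7 + w{\left(4,-3 \right)}\right) T = \left(-7 - 3 \left(-3 + 36 \cdot 4^{2}\right)\right) \left(-8\right) = \left(-7 - 3 \left(-3 + 36 \cdot 16\right)\right) \left(-8\right) = \left(-7 - 3 \left(-3 + 576\right)\right) \left(-8\right) = \left(-7 - 1719\right) \left(-8\right) = \left(-1726\right) \left(-8\right) = 13808$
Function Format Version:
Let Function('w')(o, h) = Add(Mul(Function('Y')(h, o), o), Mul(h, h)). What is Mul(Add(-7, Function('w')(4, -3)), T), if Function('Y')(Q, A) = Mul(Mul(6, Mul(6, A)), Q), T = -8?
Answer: 13808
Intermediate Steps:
Function('Y')(Q, A) = Mul(36, A, Q) (Function('Y')(Q, A) = Mul(Mul(36, A), Q) = Mul(36, A, Q))
Function('w')(o, h) = Add(Pow(h, 2), Mul(36, h, Pow(o, 2))) (Function('w')(o, h) = Add(Mul(Mul(36, o, h), o), Mul(h, h)) = Add(Mul(Mul(36, h, o), o), Pow(h, 2)) = Add(Mul(36, h, Pow(o, 2)), Pow(h, 2)) = Add(Pow(h, 2), Mul(36, h, Pow(o, 2))))
Mul(Add(-7, Function('w')(4, -3)), T) = Mul(Add(-7, Mul(-3, Add(-3, Mul(36, Pow(4, 2))))), -8) = Mul(Add(-7, Mul(-3, Add(-3, Mul(36, 16)))), -8) = Mul(Add(-7, Mul(-3, Add(-3, 576))), -8) = Mul(Add(-7, Mul(-3, 573)), -8) = Mul(Add(-7, -1719), -8) = Mul(-1726, -8) = 13808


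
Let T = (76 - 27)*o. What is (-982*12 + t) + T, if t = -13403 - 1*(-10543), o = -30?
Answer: -16114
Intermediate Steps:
T = -1470 (T = (76 - 27)*(-30) = 49*(-30) = -1470)
t = -2860 (t = -13403 + 10543 = -2860)
(-982*12 + t) + T = (-982*12 - 2860) - 1470 = (-11784 - 2860) - 1470 = -14644 - 1470 = -16114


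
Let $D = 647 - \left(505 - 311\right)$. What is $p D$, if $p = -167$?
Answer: $-75651$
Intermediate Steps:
$D = 453$ ($D = 647 - 194 = 453$)
$p D = \left(-167\right) 453 = -75651$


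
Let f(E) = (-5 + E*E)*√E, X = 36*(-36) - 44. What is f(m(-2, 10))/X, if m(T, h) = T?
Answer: I*√2/1340 ≈ 0.0010554*I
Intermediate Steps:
X = -1340 (X = -1296 - 44 = -1340)
f(E) = √E*(-5 + E²) (f(E) = (-5 + E²)*√E = √E*(-5 + E²))
f(m(-2, 10))/X = (√(-2)*(-5 + (-2)²))/(-1340) = ((I*√2)*(-5 + 4))*(-1/1340) = ((I*√2)*(-1))*(-1/1340) = -I*√2*(-1/1340) = I*√2/1340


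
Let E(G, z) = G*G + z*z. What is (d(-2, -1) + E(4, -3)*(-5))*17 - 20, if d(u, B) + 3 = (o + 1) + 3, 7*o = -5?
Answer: -14981/7 ≈ -2140.1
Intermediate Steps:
o = -5/7 (o = (⅐)*(-5) = -5/7 ≈ -0.71429)
E(G, z) = G² + z²
d(u, B) = 2/7 (d(u, B) = -3 + ((-5/7 + 1) + 3) = -3 + (2/7 + 3) = -3 + 23/7 = 2/7)
(d(-2, -1) + E(4, -3)*(-5))*17 - 20 = (2/7 + (4² + (-3)²)*(-5))*17 - 20 = (2/7 + (16 + 9)*(-5))*17 - 20 = (2/7 + 25*(-5))*17 - 20 = (2/7 - 125)*17 - 20 = -873/7*17 - 20 = -14841/7 - 20 = -14981/7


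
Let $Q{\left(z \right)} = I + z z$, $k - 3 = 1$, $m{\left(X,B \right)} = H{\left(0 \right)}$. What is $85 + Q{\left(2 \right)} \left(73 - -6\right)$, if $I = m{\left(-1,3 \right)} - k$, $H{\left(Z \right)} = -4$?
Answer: $-231$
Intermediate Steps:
$m{\left(X,B \right)} = -4$
$k = 4$ ($k = 3 + 1 = 4$)
$I = -8$ ($I = -4 - 4 = -8$)
$Q{\left(z \right)} = -8 + z^{2}$ ($Q{\left(z \right)} = -8 + z z = -8 + z^{2}$)
$85 + Q{\left(2 \right)} \left(73 - -6\right) = 85 + \left(-8 + 2^{2}\right) \left(73 - -6\right) = 85 + \left(-8 + 4\right) \left(73 + 6\right) = 85 - 316 = -231$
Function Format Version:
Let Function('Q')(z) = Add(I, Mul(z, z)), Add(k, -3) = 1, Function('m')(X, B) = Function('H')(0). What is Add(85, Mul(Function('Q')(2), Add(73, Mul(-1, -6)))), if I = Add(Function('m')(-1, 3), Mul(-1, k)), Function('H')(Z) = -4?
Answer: -231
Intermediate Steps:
Function('m')(X, B) = -4
k = 4 (k = Add(3, 1) = 4)
I = -8 (I = Add(-4, Mul(-1, 4)) = Add(-4, -4) = -8)
Function('Q')(z) = Add(-8, Pow(z, 2)) (Function('Q')(z) = Add(-8, Mul(z, z)) = Add(-8, Pow(z, 2)))
Add(85, Mul(Function('Q')(2), Add(73, Mul(-1, -6)))) = Add(85, Mul(Add(-8, Pow(2, 2)), Add(73, Mul(-1, -6)))) = Add(85, Mul(Add(-8, 4), Add(73, 6))) = Add(85, Mul(-4, 79)) = Add(85, -316) = -231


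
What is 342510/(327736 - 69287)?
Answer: 342510/258449 ≈ 1.3253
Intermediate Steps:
342510/(327736 - 69287) = 342510/258449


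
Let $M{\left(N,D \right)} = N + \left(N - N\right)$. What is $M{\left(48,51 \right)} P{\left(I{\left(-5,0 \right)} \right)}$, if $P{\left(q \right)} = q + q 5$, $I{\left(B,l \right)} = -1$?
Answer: $-288$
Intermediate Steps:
$M{\left(N,D \right)} = N$ ($M{\left(N,D \right)} = N + 0 = N$)
$P{\left(q \right)} = 6 q$ ($P{\left(q \right)} = q + 5 q = 6 q$)
$M{\left(48,51 \right)} P{\left(I{\left(-5,0 \right)} \right)} = 48 \cdot 6 \left(-1\right) = 48 \left(-6\right) = -288$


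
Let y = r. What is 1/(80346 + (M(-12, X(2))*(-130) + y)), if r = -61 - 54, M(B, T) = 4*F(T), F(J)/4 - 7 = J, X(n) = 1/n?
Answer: 1/64631 ≈ 1.5472e-5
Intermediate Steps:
F(J) = 28 + 4*J
M(B, T) = 112 + 16*T (M(B, T) = 4*(28 + 4*T) = 112 + 16*T)
r = -115
y = -115
1/(80346 + (M(-12, X(2))*(-130) + y)) = 1/(80346 + ((112 + 16/2)*(-130) - 115)) = 1/(80346 + ((112 + 16*(½))*(-130) - 115)) = 1/(80346 + ((112 + 8)*(-130) - 115)) = 1/(80346 + (120*(-130) - 115)) = 1/(80346 + (-15600 - 115)) = 1/(80346 - 15715) = 1/64631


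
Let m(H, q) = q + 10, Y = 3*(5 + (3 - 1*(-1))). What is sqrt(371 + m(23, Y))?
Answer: 2*sqrt(102) ≈ 20.199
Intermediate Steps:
Y = 27 (Y = 3*(5 + (3 + 1)) = 3*(5 + 4) = 3*9 = 27)
m(H, q) = 10 + q
sqrt(371 + m(23, Y)) = sqrt(371 + (10 + 27)) = sqrt(371 + 37) = sqrt(408) = 2*sqrt(102)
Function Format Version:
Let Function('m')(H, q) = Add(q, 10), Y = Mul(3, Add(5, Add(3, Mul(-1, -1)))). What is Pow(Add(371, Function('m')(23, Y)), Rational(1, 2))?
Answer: Mul(2, Pow(102, Rational(1, 2))) ≈ 20.199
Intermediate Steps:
Y = 27 (Y = Mul(3, Add(5, Add(3, 1))) = Mul(3, Add(5, 4)) = Mul(3, 9) = 27)
Function('m')(H, q) = Add(10, q)
Pow(Add(371, Function('m')(23, Y)), Rational(1, 2)) = Pow(Add(371, Add(10, 27)), Rational(1, 2)) = Pow(Add(371, 37), Rational(1, 2)) = Pow(408, Rational(1, 2)) = Mul(2, Pow(102, Rational(1, 2)))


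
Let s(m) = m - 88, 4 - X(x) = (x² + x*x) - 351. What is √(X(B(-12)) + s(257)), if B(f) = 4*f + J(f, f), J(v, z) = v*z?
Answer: 22*I*√37 ≈ 133.82*I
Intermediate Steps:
B(f) = f² + 4*f (B(f) = 4*f + f*f = 4*f + f² = f² + 4*f)
X(x) = 355 - 2*x² (X(x) = 4 - ((x² + x*x) - 351) = 4 - ((x² + x²) - 351) = 4 - (2*x² - 351) = 4 - (-351 + 2*x²) = 4 + (351 - 2*x²) = 355 - 2*x²)
s(m) = -88 + m
√(X(B(-12)) + s(257)) = √((355 - 2*144*(4 - 12)²) + (-88 + 257)) = √((355 - 2*(-12*(-8))²) + 169) = √((355 - 2*96²) + 169) = √((355 - 2*9216) + 169) = √((355 - 18432) + 169) = √(-18077 + 169) = √(-17908) = 22*I*√37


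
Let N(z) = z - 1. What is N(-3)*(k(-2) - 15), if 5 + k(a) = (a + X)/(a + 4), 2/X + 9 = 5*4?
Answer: 920/11 ≈ 83.636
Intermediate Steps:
N(z) = -1 + z
X = 2/11 (X = 2/(-9 + 5*4) = 2/(-9 + 20) = 2/11 ≈ 0.18182)
k(a) = -5 + (2/11 + a)/(4 + a) (k(a) = -5 + (a + 2/11)/(a + 4) = -5 + (2/11 + a)/(4 + a))
N(-3)*(k(-2) - 15) = (-1 - 3)*(2*(-109 - 22*(-2))/(11*(4 - 2)) - 15) = -4*((2/11)*(-109 + 44)/2 - 15) = -4*((2/11)*(½)*(-65) - 15) = -4*(-65/11 - 15) = -4*(-230/11) = 920/11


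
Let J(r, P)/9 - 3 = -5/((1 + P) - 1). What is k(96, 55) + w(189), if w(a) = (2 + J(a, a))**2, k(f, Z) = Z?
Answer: 389071/441 ≈ 882.25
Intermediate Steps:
J(r, P) = 27 - 45/P (J(r, P) = 27 + 9*(-5/((1 + P) - 1)) = 27 + 9*(-5/P) = 27 - 45/P)
w(a) = (29 - 45/a)**2 (w(a) = (2 + (27 - 45/a))**2 = (29 - 45/a)**2)
k(96, 55) + w(189) = 55 + (-45 + 29*189)**2/189**2 = 55 + (-45 + 5481)**2/35721 = 55 + (1/35721)*5436**2 = 55 + (1/35721)*29550096 = 55 + 364816/441 = 389071/441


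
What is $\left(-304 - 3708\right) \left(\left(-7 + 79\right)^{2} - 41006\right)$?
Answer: $143717864$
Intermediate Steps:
$\left(-304 - 3708\right) \left(\left(-7 + 79\right)^{2} - 41006\right) = - 4012 \left(72^{2} - 41006\right) = - 4012 \left(5184 - 41006\right) = \left(-4012\right) \left(-35822\right) = 143717864$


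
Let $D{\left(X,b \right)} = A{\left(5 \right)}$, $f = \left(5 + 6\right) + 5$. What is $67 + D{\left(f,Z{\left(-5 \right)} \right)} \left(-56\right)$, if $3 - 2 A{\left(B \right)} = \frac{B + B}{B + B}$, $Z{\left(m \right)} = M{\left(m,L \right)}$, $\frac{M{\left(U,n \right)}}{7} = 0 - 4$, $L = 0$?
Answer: $11$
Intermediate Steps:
$M{\left(U,n \right)} = -28$ ($M{\left(U,n \right)} = 7 \left(0 - 4\right) = 7 \left(-4\right) = -28$)
$Z{\left(m \right)} = -28$
$A{\left(B \right)} = 1$ ($A{\left(B \right)} = \frac{3}{2} - \frac{\left(B + B\right) \frac{1}{B + B}}{2} = \frac{3}{2} - \frac{2 B \frac{1}{2 B}}{2} = \frac{3}{2} - \frac{1}{2} = 1$)
$f = 16$ ($f = 11 + 5 = 16$)
$D{\left(X,b \right)} = 1$
$67 + D{\left(f,Z{\left(-5 \right)} \right)} \left(-56\right) = 67 + 1 \left(-56\right) = 67 - 56 = 11$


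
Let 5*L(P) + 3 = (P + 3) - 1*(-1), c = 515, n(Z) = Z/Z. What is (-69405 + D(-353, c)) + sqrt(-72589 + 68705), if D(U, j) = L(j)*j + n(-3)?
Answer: -16256 + 2*I*sqrt(971) ≈ -16256.0 + 62.322*I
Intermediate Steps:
n(Z) = 1
L(P) = 1/5 + P/5 (L(P) = -3/5 + ((P + 3) - 1*(-1))/5 = -3/5 + ((3 + P) + 1)/5 = -3/5 + (4 + P)/5 = -3/5 + (4/5 + P/5) = 1/5 + P/5)
D(U, j) = 1 + j*(1/5 + j/5) (D(U, j) = (1/5 + j/5)*j + 1 = j*(1/5 + j/5) + 1 = 1 + j*(1/5 + j/5))
(-69405 + D(-353, c)) + sqrt(-72589 + 68705) = (-69405 + (1 + (1/5)*515*(1 + 515))) + sqrt(-72589 + 68705) = (-69405 + (1 + (1/5)*515*516)) + sqrt(-3884) = (-69405 + (1 + 53148)) + 2*I*sqrt(971) = (-69405 + 53149) + 2*I*sqrt(971) = -16256 + 2*I*sqrt(971)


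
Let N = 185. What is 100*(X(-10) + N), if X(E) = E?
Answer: 17500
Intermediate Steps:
100*(X(-10) + N) = 100*(-10 + 185) = 100*175 = 17500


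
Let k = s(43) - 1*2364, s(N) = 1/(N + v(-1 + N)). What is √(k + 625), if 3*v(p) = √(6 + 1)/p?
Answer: √(-9421776 - 1739*√7)/√(5418 + √7) ≈ 41.701*I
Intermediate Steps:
v(p) = √7/(3*p) (v(p) = (√(6 + 1)/p)/3 = (√7/p)/3 = √7/(3*p))
s(N) = 1/(N + √7/(3*(-1 + N)))
k = -2364 + 126/(5418 + √7) (k = 3*(-1 + 43)/(√7 + 3*43*(-1 + 43)) - 1*2364 = 3*42/(√7 + 3*43*42) - 2364 = 3*42/(√7 + 5418) - 2364 = 3*42/(5418 + √7) - 2364 = 126/(5418 + √7) - 2364 = -2364 + 126/(5418 + √7) ≈ -2364.0)
√(k + 625) = √((-9913409760/4193531 - 18*√7/4193531) + 625) = √(-7292452885/4193531 - 18*√7/4193531)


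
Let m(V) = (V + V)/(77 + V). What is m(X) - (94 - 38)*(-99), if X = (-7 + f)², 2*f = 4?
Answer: 282769/51 ≈ 5544.5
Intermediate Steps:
f = 2 (f = (½)*4 = 2)
X = 25 (X = (-7 + 2)² = (-5)² = 25)
m(V) = 2*V/(77 + V) (m(V) = (2*V)/(77 + V) = 2*V/(77 + V))
m(X) - (94 - 38)*(-99) = 2*25/(77 + 25) - (94 - 38)*(-99) = 2*25/102 - 56*(-99) = 2*25*(1/102) - 1*(-5544) = 25/51 + 5544 = 282769/51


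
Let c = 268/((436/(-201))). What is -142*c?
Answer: 1912314/109 ≈ 17544.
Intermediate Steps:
c = -13467/109 (c = 268/((436*(-1/201))) = 268/(-436/201) = 268*(-201/436) = -13467/109 ≈ -123.55)
-142*c = -142*(-13467/109) = 1912314/109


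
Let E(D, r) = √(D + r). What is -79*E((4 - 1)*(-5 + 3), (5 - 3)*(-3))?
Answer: -158*I*√3 ≈ -273.66*I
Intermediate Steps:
-79*E((4 - 1)*(-5 + 3), (5 - 3)*(-3)) = -79*√((4 - 1)*(-5 + 3) + (5 - 3)*(-3)) = -79*√(3*(-2) + 2*(-3)) = -79*√(-6 - 6) = -158*I*√3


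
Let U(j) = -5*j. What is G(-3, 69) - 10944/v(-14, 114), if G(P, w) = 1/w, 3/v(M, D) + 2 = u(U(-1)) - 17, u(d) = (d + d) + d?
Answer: 1006849/69 ≈ 14592.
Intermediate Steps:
u(d) = 3*d (u(d) = 2*d + d = 3*d)
v(M, D) = -3/4 (v(M, D) = 3/(-2 + (3*(-5*(-1)) - 17)) = 3/(-2 + (3*5 - 17)) = 3/(-2 + (15 - 17)) = 3/(-2 - 2) = 3/(-4) = 3*(-1/4) = -3/4)
G(-3, 69) - 10944/v(-14, 114) = 1/69 - 10944/(-3/4) = 1/69 - 10944*(-4/3) = 1/69 + 14592 = 1006849/69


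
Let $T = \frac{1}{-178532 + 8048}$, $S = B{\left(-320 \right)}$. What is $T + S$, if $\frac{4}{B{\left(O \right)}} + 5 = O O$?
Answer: $\frac{579541}{17456709180} \approx 3.3199 \cdot 10^{-5}$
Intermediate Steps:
$B{\left(O \right)} = \frac{4}{-5 + O^{2}}$ ($B{\left(O \right)} = \frac{4}{-5 + O O} = \frac{4}{-5 + O^{2}}$)
$S = \frac{4}{102395}$ ($S = \frac{4}{-5 + \left(-320\right)^{2}} = \frac{4}{-5 + 102400} = \frac{4}{102395} \approx 3.9064 \cdot 10^{-5}$)
$T = - \frac{1}{170484}$ ($T = \frac{1}{-170484} = - \frac{1}{170484} \approx -5.8657 \cdot 10^{-6}$)
$T + S = - \frac{1}{170484} + \frac{4}{102395} = \frac{579541}{17456709180}$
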